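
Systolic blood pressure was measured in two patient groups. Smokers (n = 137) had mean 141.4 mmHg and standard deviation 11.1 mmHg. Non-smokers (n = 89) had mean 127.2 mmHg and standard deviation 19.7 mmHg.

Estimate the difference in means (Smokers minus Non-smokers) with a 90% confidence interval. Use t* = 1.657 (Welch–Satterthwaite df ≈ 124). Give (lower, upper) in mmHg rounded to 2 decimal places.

Standard errors of each mean: 11.1/√137 = 0.9483 and 19.7/√89 = 2.0882.
SE(x̄₁ − x̄₂) = √(0.9483² + 2.0882²) = 2.2934 for independent samples with unequal variances.
With t* = 1.657, the margin is 1.657 × 2.2934 = 3.8002.
x̄₁ − x̄₂ = 141.4 − 127.2 = 14.2000; the interval is 14.2000 ± 3.8002 = (10.40, 18.00).

(10.40, 18.00)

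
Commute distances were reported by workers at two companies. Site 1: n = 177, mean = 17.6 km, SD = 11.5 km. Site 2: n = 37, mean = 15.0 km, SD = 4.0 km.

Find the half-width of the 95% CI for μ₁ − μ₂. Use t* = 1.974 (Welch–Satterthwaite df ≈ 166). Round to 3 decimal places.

Per-group SEs: s₁/√n₁ = 11.5/√177 = 0.8644, s₂/√n₂ = 4.0/√37 = 0.6576.
Unpooled SE of the difference: √(0.74718736 + 0.43243776) = 1.0861.
Margin of error = t* · SE = 1.974 × 1.0861 = 2.1440.

2.144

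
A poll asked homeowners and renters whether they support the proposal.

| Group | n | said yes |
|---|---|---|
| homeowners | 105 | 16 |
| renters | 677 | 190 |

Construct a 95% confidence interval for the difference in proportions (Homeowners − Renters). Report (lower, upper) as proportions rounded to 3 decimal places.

(-0.205, -0.052)

Sample proportions: 16/105 = 0.1524, 190/677 = 0.2806.
Each SE is √(p̂(1−p̂)/n): √(0.1524·0.8476/105) = 0.03507 and √(0.2806·0.7194/677) = 0.01727.
SE(p̂₁ − p̂₂) = √(SE₁² + SE₂²) = √(0.0012299049 + 0.0002982529) = 0.03909, since the two samples are independent.
At 95% confidence z* = 1.960; margin = 1.960 × 0.03909 = 0.07662.
The difference is 0.1524 − 0.2806 = -0.1282, so the interval is -0.1282 ± 0.07662 = (-0.205, -0.052).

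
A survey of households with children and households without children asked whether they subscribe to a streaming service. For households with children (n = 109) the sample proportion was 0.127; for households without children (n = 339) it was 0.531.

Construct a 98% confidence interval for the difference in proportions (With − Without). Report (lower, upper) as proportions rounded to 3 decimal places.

SE₁ = √(p̂₁(1−p̂₁)/n₁) = √(0.1270·0.8730/109) = 0.03189; SE₂ = √(0.5310·0.4690/339) = 0.02710.
Independent samples: SE of the difference = √(SE₁² + SE₂²) = √(0.0010169721 + 0.00073441) = 0.04185.
z* for 98% confidence is 2.326, so the margin of error is 2.326 × 0.04185 = 0.09734.
Point estimate p̂₁ − p̂₂ = 0.1270 − 0.5310 = -0.4040.
-0.4040 ± 0.09734 → (-0.501, -0.307).

(-0.501, -0.307)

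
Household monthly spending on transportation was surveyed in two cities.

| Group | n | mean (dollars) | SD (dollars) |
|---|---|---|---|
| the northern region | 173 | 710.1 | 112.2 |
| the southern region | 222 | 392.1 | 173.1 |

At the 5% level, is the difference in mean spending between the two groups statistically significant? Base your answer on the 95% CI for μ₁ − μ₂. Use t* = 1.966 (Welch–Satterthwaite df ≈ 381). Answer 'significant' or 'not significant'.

significant

SE₁ = s₁/√n₁ = 112.2/√173 = 8.5304; SE₂ = 173.1/√222 = 11.6177.
Independent samples, unequal variances: SE_diff = √(SE₁² + SE₂²) = √(72.76772416 + 134.97095329) = 14.4131.
t* = 1.966, so margin of error = 1.966 × 14.4131 = 28.3362.
Difference in means = 710.1 − 392.1 = 318.0000.
318.0000 ± 28.3362 → (289.6638, 346.3362).
The interval (289.6638, 346.3362) does not contain 0, so the difference is significant.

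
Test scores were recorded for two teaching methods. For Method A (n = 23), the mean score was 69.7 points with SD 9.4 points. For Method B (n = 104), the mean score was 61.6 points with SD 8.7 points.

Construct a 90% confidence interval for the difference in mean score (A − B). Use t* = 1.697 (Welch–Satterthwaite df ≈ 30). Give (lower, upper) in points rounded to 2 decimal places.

Standard errors of each mean: 9.4/√23 = 1.9600 and 8.7/√104 = 0.8531.
SE(x̄₁ − x̄₂) = √(1.9600² + 0.8531²) = 2.1376 for independent samples with unequal variances.
With t* = 1.697, the margin is 1.697 × 2.1376 = 3.6275.
x̄₁ − x̄₂ = 69.7 − 61.6 = 8.1000; the interval is 8.1000 ± 3.6275 = (4.47, 11.73).

(4.47, 11.73)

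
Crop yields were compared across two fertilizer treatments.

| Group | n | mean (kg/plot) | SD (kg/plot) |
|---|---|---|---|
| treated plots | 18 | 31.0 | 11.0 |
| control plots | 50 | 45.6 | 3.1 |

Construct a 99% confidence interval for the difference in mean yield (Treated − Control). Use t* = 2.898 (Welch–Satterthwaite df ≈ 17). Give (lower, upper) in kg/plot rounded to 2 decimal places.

(-22.22, -6.98)

SE₁ = s₁/√n₁ = 11.0/√18 = 2.5927; SE₂ = 3.1/√50 = 0.4384.
Independent samples, unequal variances: SE_diff = √(SE₁² + SE₂²) = √(6.72209329 + 0.19219456) = 2.6295.
t* = 2.898, so margin of error = 2.898 × 2.6295 = 7.6203.
Difference in means = 31.0 − 45.6 = -14.6000.
-14.6000 ± 7.6203 → (-22.22, -6.98).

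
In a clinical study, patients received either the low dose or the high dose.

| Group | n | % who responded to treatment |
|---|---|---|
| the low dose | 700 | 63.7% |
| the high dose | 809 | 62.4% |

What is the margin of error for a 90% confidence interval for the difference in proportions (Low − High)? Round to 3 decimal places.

Each SE is √(p̂(1−p̂)/n): √(0.6370·0.3630/700) = 0.01817 and √(0.6240·0.3760/809) = 0.01703.
SE(p̂₁ − p̂₂) = √(SE₁² + SE₂²) = √(0.0003301489 + 0.0002900209) = 0.02490, since the two samples are independent.
At 90% confidence z* = 1.645; margin = 1.645 × 0.02490 = 0.04096.

0.041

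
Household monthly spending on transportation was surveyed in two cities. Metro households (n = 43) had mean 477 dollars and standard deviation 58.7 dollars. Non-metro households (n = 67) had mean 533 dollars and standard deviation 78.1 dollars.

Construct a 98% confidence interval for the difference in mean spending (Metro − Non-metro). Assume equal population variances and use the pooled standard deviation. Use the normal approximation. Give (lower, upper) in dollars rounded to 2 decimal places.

(-88.35, -23.65)

s_p = √[((n₁−1)s₁² + (n₂−1)s₂²)/(n₁+n₂−2)] = √[(42·58.7² + 66·78.1²)/108] = 71.1866.
SE = 71.1866·√(1/43 + 1/67) = 13.9099.
With z* = 2.326, margin = 2.326 × 13.9099 = 32.3544.
x̄₁ − x̄₂ = 477 − 533 = -56.0000; interval -56.0000 ± 32.3544 = (-88.35, -23.65).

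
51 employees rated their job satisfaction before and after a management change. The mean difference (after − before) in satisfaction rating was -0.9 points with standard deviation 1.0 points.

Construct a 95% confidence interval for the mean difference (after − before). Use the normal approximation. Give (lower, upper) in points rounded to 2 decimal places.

Paired design: SE = s_d/√n = 1.0/√51 = 0.1400.
z* = 1.960; margin of error = 1.960 × 0.1400 = 0.2744.
-0.9 ± 0.2744 → (-1.17, -0.63).

(-1.17, -0.63)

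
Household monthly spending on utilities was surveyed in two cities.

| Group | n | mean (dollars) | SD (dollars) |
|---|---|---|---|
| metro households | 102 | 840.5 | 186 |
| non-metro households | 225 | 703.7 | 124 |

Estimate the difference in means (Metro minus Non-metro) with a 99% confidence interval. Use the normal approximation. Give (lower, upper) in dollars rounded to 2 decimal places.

SE₁ = s₁/√n₁ = 186/√102 = 18.4167; SE₂ = 124/√225 = 8.2667.
Independent samples, unequal variances: SE_diff = √(SE₁² + SE₂²) = √(339.17483889 + 68.33832889) = 20.1870.
z* = 2.576, so margin of error = 2.576 × 20.1870 = 52.0017.
Difference in means = 840.5 − 703.7 = 136.8000.
136.8000 ± 52.0017 → (84.80, 188.80).

(84.80, 188.80)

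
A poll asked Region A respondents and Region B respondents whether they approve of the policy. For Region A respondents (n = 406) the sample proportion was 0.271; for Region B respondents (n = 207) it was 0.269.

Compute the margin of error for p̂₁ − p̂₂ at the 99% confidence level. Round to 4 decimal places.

The two standard errors are √(0.2710×0.7290/406) = 0.02206 and √(0.2690×0.7310/207) = 0.03082.
Because the samples are independent, SE_diff = √(0.02206² + 0.03082²) = 0.03790.
Using z* = 2.576 for 99%, ME = 2.576 × 0.03790 = 0.09763.

0.0976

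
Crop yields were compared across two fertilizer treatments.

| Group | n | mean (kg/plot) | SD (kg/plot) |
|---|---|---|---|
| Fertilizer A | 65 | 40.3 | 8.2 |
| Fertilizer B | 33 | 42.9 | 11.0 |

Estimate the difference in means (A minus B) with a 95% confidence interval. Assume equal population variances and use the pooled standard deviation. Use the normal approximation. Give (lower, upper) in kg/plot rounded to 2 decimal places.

Pooled variance s_p² = [64·8.2² + 32·11.0²] / (65+33−2) = 85.1600, so s_p = 9.2282.
SE_diff = s_p·√(1/n₁ + 1/n₂) = 9.2282·√(1/65 + 1/33) = 1.9725.
z* = 1.960; margin = 1.960 × 1.9725 = 3.8661.
Difference = 40.3 − 42.9 = -2.6000.
-2.6000 ± 3.8661 → (-6.47, 1.27).

(-6.47, 1.27)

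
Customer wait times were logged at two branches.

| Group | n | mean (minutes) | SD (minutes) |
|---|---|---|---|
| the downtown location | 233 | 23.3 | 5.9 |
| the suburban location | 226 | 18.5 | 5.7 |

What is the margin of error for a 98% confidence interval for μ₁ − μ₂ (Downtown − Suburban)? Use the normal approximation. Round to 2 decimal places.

1.26

SE₁ = s₁/√n₁ = 5.9/√233 = 0.3865; SE₂ = 5.7/√226 = 0.3792.
Independent samples, unequal variances: SE_diff = √(SE₁² + SE₂²) = √(0.14938225 + 0.14379264) = 0.5415.
z* = 2.326, so margin of error = 2.326 × 0.5415 = 1.2595.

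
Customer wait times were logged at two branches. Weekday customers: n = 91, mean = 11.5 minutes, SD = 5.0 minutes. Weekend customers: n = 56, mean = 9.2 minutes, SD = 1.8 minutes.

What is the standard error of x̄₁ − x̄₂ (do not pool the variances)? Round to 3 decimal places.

0.577

Per-group SEs: s₁/√n₁ = 5.0/√91 = 0.5241, s₂/√n₂ = 1.8/√56 = 0.2405.
Unpooled SE of the difference: √(0.27468081 + 0.05784025) = 0.5766.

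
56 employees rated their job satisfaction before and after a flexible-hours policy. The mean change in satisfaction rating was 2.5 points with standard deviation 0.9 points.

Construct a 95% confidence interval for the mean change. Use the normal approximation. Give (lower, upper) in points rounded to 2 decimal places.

This is a matched-pairs design, so SE = s_d/√n = 0.9/√56 = 0.1203.
Margin = 1.960 × 0.1203 = 0.2358; the interval is 2.5 ± 0.2358 = (2.26, 2.74).

(2.26, 2.74)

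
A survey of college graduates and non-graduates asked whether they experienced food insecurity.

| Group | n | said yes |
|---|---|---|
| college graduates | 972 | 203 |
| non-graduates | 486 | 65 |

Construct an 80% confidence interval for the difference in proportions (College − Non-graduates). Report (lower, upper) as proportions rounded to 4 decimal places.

(0.0492, 0.1010)

p̂₁ = 203/972 = 0.2088 and p̂₂ = 65/486 = 0.1337.
SE₁ = √(p̂₁(1−p̂₁)/n₁) = √(0.2088·0.7912/972) = 0.01304; SE₂ = √(0.1337·0.8663/486) = 0.01544.
Independent samples: SE of the difference = √(SE₁² + SE₂²) = √(0.0001700416 + 0.0002383936) = 0.02021.
z* for 80% confidence is 1.282, so the margin of error is 1.282 × 0.02021 = 0.02591.
Point estimate p̂₁ − p̂₂ = 0.2088 − 0.1337 = 0.0751.
0.0751 ± 0.02591 → (0.0492, 0.1010).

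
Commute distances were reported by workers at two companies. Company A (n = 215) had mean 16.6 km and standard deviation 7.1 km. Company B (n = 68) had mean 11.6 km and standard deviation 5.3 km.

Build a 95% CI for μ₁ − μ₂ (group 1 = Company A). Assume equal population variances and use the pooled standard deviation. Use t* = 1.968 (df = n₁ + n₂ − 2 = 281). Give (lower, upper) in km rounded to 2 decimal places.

(3.16, 6.84)

Pooled variance s_p² = [214·7.1² + 67·5.3²] / (215+68−2) = 45.0881, so s_p = 6.7148.
SE_diff = s_p·√(1/n₁ + 1/n₂) = 6.7148·√(1/215 + 1/68) = 0.9342.
t* = 1.968; margin = 1.968 × 0.9342 = 1.8385.
Difference = 16.6 − 11.6 = 5.0000.
5.0000 ± 1.8385 → (3.16, 6.84).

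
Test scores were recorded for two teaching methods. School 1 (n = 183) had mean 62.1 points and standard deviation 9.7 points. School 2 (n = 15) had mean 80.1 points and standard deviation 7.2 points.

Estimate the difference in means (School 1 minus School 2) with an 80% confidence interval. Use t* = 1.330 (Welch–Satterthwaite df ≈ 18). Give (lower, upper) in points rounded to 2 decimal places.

(-20.65, -15.35)

Per-group SEs: s₁/√n₁ = 9.7/√183 = 0.7170, s₂/√n₂ = 7.2/√15 = 1.8590.
Unpooled SE of the difference: √(0.514089 + 3.455881) = 1.9925.
Margin of error = t* · SE = 1.330 × 1.9925 = 2.6500.
x̄₁ − x̄₂ = 62.1 − 80.1 = -18.0000.
CI: -18.0000 ± 2.6500 = (-20.65, -15.35).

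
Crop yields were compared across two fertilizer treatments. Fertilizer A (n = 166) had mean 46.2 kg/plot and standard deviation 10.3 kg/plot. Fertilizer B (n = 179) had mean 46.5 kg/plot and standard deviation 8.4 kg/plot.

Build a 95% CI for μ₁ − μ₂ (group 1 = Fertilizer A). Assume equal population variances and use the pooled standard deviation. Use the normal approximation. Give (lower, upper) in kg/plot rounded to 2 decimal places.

Pooled variance s_p² = [165·10.3² + 178·8.4²] / (166+179−2) = 87.6517, so s_p = 9.3622.
SE_diff = s_p·√(1/n₁ + 1/n₂) = 9.3622·√(1/166 + 1/179) = 1.0088.
z* = 1.960; margin = 1.960 × 1.0088 = 1.9772.
Difference = 46.2 − 46.5 = -0.3000.
-0.3000 ± 1.9772 → (-2.28, 1.68).

(-2.28, 1.68)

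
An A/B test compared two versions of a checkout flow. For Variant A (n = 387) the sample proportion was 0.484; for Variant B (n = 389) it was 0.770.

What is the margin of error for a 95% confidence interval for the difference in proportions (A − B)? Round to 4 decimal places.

0.0650

Each SE is √(p̂(1−p̂)/n): √(0.4840·0.5160/387) = 0.02540 and √(0.7700·0.2300/389) = 0.02134.
SE(p̂₁ − p̂₂) = √(SE₁² + SE₂²) = √(0.00064516 + 0.0004553956) = 0.03317, since the two samples are independent.
At 95% confidence z* = 1.960; margin = 1.960 × 0.03317 = 0.06501.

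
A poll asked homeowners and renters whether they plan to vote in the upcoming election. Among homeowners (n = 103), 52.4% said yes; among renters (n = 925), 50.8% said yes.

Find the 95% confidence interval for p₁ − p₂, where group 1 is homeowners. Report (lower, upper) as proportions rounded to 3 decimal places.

SE₁ = √(p̂₁(1−p̂₁)/n₁) = √(0.5240·0.4760/103) = 0.04921; SE₂ = √(0.5080·0.4920/925) = 0.01644.
Independent samples: SE of the difference = √(SE₁² + SE₂²) = √(0.0024216241 + 0.0002702736) = 0.05188.
z* for 95% confidence is 1.960, so the margin of error is 1.960 × 0.05188 = 0.10168.
Point estimate p̂₁ − p̂₂ = 0.5240 − 0.5080 = 0.0160.
0.0160 ± 0.10168 → (-0.086, 0.118).

(-0.086, 0.118)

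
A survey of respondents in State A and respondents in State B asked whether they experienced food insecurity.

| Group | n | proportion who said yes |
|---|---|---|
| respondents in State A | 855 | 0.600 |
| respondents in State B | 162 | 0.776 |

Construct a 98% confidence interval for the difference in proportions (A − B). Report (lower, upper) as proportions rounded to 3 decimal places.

The two standard errors are √(0.6000×0.4000/855) = 0.01675 and √(0.7760×0.2240/162) = 0.03276.
Because the samples are independent, SE_diff = √(0.01675² + 0.03276²) = 0.03679.
Using z* = 2.326 for 98%, ME = 2.326 × 0.03679 = 0.08557.
p̂₁ − p̂₂ = -0.1760; interval -0.1760 ± 0.08557 gives (-0.262, -0.090).

(-0.262, -0.090)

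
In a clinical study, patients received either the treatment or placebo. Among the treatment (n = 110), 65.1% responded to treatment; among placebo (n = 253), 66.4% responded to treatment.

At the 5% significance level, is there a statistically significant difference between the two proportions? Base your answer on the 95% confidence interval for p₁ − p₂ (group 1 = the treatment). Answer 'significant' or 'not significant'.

Each SE is √(p̂(1−p̂)/n): √(0.6510·0.3490/110) = 0.04545 and √(0.6640·0.3360/253) = 0.02970.
SE(p̂₁ − p̂₂) = √(SE₁² + SE₂²) = √(0.0020657025 + 0.00088209) = 0.05429, since the two samples are independent.
At 95% confidence z* = 1.960; margin = 1.960 × 0.05429 = 0.10641.
The difference is 0.6510 − 0.6640 = -0.0130, so the interval is -0.0130 ± 0.10641 = (-0.11941, 0.09341).
The interval (-0.11941, 0.09341) contains 0, so the difference is not significant.

not significant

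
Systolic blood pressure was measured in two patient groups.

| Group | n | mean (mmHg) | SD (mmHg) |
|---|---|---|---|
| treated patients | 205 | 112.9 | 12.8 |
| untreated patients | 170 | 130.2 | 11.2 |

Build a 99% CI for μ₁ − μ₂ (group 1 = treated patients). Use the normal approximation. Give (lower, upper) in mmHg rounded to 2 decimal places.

Standard errors of each mean: 12.8/√205 = 0.8940 and 11.2/√170 = 0.8590.
SE(x̄₁ − x̄₂) = √(0.8940² + 0.8590²) = 1.2398 for independent samples with unequal variances.
With z* = 2.576, the margin is 2.576 × 1.2398 = 3.1937.
x̄₁ − x̄₂ = 112.9 − 130.2 = -17.3000; the interval is -17.3000 ± 3.1937 = (-20.49, -14.11).

(-20.49, -14.11)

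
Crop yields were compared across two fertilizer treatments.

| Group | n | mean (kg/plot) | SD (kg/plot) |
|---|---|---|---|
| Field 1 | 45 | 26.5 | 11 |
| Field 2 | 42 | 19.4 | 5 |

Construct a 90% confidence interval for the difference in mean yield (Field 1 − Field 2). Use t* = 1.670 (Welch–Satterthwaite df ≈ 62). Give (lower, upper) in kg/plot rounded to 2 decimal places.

(4.07, 10.13)

Standard errors of each mean: 11/√45 = 1.6398 and 5/√42 = 0.7715.
SE(x̄₁ − x̄₂) = √(1.6398² + 0.7715²) = 1.8122 for independent samples with unequal variances.
With t* = 1.670, the margin is 1.670 × 1.8122 = 3.0264.
x̄₁ − x̄₂ = 26.5 − 19.4 = 7.1000; the interval is 7.1000 ± 3.0264 = (4.07, 10.13).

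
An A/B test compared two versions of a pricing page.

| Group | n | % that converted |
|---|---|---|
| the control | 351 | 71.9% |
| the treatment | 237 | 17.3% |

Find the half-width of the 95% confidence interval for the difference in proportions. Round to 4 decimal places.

SE₁ = √(p̂₁(1−p̂₁)/n₁) = √(0.7190·0.2810/351) = 0.02399; SE₂ = √(0.1730·0.8270/237) = 0.02457.
Independent samples: SE of the difference = √(SE₁² + SE₂²) = √(0.0005755201 + 0.0006036849) = 0.03434.
z* for 95% confidence is 1.960, so the margin of error is 1.960 × 0.03434 = 0.06731.

0.0673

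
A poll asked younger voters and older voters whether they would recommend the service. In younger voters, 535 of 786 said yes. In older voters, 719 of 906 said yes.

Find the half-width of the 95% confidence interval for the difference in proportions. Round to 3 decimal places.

p̂₁ = 535/786 = 0.6807 and p̂₂ = 719/906 = 0.7936.
SE₁ = √(p̂₁(1−p̂₁)/n₁) = √(0.6807·0.3193/786) = 0.01663; SE₂ = √(0.7936·0.2064/906) = 0.01345.
Independent samples: SE of the difference = √(SE₁² + SE₂²) = √(0.0002765569 + 0.0001809025) = 0.02139.
z* for 95% confidence is 1.960, so the margin of error is 1.960 × 0.02139 = 0.04192.

0.042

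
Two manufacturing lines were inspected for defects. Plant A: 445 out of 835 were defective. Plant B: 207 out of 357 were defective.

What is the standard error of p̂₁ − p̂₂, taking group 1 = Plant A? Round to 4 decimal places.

First, p̂₁ = 445/835 = 0.5329; p̂₂ = 207/357 = 0.5798.
The two standard errors are √(0.5329×0.4671/835) = 0.01727 and √(0.5798×0.4202/357) = 0.02612.
Because the samples are independent, SE_diff = √(0.01727² + 0.02612²) = 0.03131.

0.0313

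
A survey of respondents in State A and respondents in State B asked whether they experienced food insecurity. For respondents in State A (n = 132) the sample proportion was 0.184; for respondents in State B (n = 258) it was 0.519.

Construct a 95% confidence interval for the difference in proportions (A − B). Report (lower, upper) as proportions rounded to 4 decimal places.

(-0.4249, -0.2451)

Each SE is √(p̂(1−p̂)/n): √(0.1840·0.8160/132) = 0.03373 and √(0.5190·0.4810/258) = 0.03111.
SE(p̂₁ − p̂₂) = √(SE₁² + SE₂²) = √(0.0011377129 + 0.0009678321) = 0.04589, since the two samples are independent.
At 95% confidence z* = 1.960; margin = 1.960 × 0.04589 = 0.08994.
The difference is 0.1840 − 0.5190 = -0.3350, so the interval is -0.3350 ± 0.08994 = (-0.4249, -0.2451).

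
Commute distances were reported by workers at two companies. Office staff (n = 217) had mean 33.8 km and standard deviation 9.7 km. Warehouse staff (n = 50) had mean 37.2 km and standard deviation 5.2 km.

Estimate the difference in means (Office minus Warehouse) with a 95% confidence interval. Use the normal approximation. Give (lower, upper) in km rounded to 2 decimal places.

(-5.33, -1.47)

Per-group SEs: s₁/√n₁ = 9.7/√217 = 0.6585, s₂/√n₂ = 5.2/√50 = 0.7354.
Unpooled SE of the difference: √(0.43362225 + 0.54081316) = 0.9871.
Margin of error = z* · SE = 1.960 × 0.9871 = 1.9347.
x̄₁ − x̄₂ = 33.8 − 37.2 = -3.4000.
CI: -3.4000 ± 1.9347 = (-5.33, -1.47).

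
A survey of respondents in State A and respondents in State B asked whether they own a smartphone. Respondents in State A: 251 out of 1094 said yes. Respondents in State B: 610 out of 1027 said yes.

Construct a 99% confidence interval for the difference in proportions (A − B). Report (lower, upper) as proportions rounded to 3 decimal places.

(-0.416, -0.313)

p̂₁ = 251/1094 = 0.2294 and p̂₂ = 610/1027 = 0.5940.
SE₁ = √(p̂₁(1−p̂₁)/n₁) = √(0.2294·0.7706/1094) = 0.01271; SE₂ = √(0.5940·0.4060/1027) = 0.01532.
Independent samples: SE of the difference = √(SE₁² + SE₂²) = √(0.0001615441 + 0.0002347024) = 0.01991.
z* for 99% confidence is 2.576, so the margin of error is 2.576 × 0.01991 = 0.05129.
Point estimate p̂₁ − p̂₂ = 0.2294 − 0.5940 = -0.3646.
-0.3646 ± 0.05129 → (-0.416, -0.313).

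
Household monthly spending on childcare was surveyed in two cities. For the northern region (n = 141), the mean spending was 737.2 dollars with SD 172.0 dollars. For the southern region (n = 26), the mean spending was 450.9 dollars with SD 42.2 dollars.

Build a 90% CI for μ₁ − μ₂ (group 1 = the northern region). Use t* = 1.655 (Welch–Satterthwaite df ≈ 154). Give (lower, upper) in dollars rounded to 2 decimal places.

(258.69, 313.91)

Standard errors of each mean: 172.0/√141 = 14.4850 and 42.2/√26 = 8.2761.
SE(x̄₁ − x̄₂) = √(14.4850² + 8.2761²) = 16.6826 for independent samples with unequal variances.
With t* = 1.655, the margin is 1.655 × 16.6826 = 27.6097.
x̄₁ − x̄₂ = 737.2 − 450.9 = 286.3000; the interval is 286.3000 ± 27.6097 = (258.69, 313.91).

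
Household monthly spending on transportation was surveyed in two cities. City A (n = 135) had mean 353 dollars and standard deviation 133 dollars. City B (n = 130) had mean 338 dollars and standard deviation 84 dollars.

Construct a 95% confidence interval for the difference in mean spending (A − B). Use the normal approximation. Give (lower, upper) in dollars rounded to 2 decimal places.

(-11.68, 41.68)

Standard errors of each mean: 133/√135 = 11.4468 and 84/√130 = 7.3673.
SE(x̄₁ − x̄₂) = √(11.4468² + 7.3673²) = 13.6127 for independent samples with unequal variances.
With z* = 1.960, the margin is 1.960 × 13.6127 = 26.6809.
x̄₁ − x̄₂ = 353 − 338 = 15.0000; the interval is 15.0000 ± 26.6809 = (-11.68, 41.68).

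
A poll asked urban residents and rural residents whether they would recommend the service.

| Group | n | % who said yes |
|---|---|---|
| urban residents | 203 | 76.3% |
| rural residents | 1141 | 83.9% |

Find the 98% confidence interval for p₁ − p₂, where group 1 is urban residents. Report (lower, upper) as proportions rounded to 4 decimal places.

(-0.1499, -0.0021)

Each SE is √(p̂(1−p̂)/n): √(0.7630·0.2370/203) = 0.02985 and √(0.8390·0.1610/1141) = 0.01088.
SE(p̂₁ − p̂₂) = √(SE₁² + SE₂²) = √(0.0008910225 + 0.0001183744) = 0.03177, since the two samples are independent.
At 98% confidence z* = 2.326; margin = 2.326 × 0.03177 = 0.07390.
The difference is 0.7630 − 0.8390 = -0.0760, so the interval is -0.0760 ± 0.07390 = (-0.1499, -0.0021).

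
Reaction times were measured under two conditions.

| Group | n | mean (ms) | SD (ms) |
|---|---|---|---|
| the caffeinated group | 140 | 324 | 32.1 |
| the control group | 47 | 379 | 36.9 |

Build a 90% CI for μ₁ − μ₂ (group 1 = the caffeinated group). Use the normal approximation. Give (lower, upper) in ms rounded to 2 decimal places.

Standard errors of each mean: 32.1/√140 = 2.7129 and 36.9/√47 = 5.3824.
SE(x̄₁ − x̄₂) = √(2.7129² + 5.3824²) = 6.0274 for independent samples with unequal variances.
With z* = 1.645, the margin is 1.645 × 6.0274 = 9.9151.
x̄₁ − x̄₂ = 324 − 379 = -55.0000; the interval is -55.0000 ± 9.9151 = (-64.92, -45.08).

(-64.92, -45.08)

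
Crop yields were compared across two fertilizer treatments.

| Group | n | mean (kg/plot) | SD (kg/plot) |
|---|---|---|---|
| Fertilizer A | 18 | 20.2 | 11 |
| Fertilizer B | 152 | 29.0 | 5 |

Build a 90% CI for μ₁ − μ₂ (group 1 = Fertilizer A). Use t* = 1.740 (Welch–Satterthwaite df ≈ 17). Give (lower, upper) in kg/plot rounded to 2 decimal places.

(-13.37, -4.23)

Per-group SEs: s₁/√n₁ = 11/√18 = 2.5927, s₂/√n₂ = 5/√152 = 0.4056.
Unpooled SE of the difference: √(6.72209329 + 0.16451136) = 2.6242.
Margin of error = t* · SE = 1.740 × 2.6242 = 4.5661.
x̄₁ − x̄₂ = 20.2 − 29.0 = -8.8000.
CI: -8.8000 ± 4.5661 = (-13.37, -4.23).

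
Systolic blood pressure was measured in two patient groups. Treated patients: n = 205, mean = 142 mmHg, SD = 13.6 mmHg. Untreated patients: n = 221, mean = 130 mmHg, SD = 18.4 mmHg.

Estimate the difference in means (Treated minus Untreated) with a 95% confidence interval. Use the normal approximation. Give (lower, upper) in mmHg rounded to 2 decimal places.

(8.94, 15.06)

SE₁ = s₁/√n₁ = 13.6/√205 = 0.9499; SE₂ = 18.4/√221 = 1.2377.
Independent samples, unequal variances: SE_diff = √(SE₁² + SE₂²) = √(0.90231001 + 1.53190129) = 1.5602.
z* = 1.960, so margin of error = 1.960 × 1.5602 = 3.0580.
Difference in means = 142 − 130 = 12.0000.
12.0000 ± 3.0580 → (8.94, 15.06).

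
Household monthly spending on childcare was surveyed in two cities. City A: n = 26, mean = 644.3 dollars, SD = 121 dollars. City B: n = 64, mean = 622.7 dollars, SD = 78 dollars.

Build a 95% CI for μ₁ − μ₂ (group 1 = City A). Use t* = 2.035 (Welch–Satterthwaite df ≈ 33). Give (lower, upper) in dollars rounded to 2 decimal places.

(-30.61, 73.81)

Standard errors of each mean: 121/√26 = 23.7301 and 78/√64 = 9.7500.
SE(x̄₁ − x̄₂) = √(23.7301² + 9.7500²) = 25.6550 for independent samples with unequal variances.
With t* = 2.035, the margin is 2.035 × 25.6550 = 52.2079.
x̄₁ − x̄₂ = 644.3 − 622.7 = 21.6000; the interval is 21.6000 ± 52.2079 = (-30.61, 73.81).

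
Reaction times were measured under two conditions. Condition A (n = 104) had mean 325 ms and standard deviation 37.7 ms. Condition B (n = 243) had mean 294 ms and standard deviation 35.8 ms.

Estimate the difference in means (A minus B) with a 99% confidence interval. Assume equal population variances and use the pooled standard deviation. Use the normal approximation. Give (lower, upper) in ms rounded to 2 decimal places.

(20.02, 41.98)

s_p = √[((n₁−1)s₁² + (n₂−1)s₂²)/(n₁+n₂−2)] = √[(103·37.7² + 242·35.8²)/345] = 36.3776.
SE = 36.3776·√(1/104 + 1/243) = 4.2626.
With z* = 2.576, margin = 2.576 × 4.2626 = 10.9805.
x̄₁ − x̄₂ = 325 − 294 = 31.0000; interval 31.0000 ± 10.9805 = (20.02, 41.98).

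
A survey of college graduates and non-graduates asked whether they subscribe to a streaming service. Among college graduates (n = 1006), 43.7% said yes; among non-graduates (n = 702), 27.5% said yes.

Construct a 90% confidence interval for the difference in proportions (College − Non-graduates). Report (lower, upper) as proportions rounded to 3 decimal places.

Each SE is √(p̂(1−p̂)/n): √(0.4370·0.5630/1006) = 0.01564 and √(0.2750·0.7250/702) = 0.01685.
SE(p̂₁ − p̂₂) = √(SE₁² + SE₂²) = √(0.0002446096 + 0.0002839225) = 0.02299, since the two samples are independent.
At 90% confidence z* = 1.645; margin = 1.645 × 0.02299 = 0.03782.
The difference is 0.4370 − 0.2750 = 0.1620, so the interval is 0.1620 ± 0.03782 = (0.124, 0.200).

(0.124, 0.200)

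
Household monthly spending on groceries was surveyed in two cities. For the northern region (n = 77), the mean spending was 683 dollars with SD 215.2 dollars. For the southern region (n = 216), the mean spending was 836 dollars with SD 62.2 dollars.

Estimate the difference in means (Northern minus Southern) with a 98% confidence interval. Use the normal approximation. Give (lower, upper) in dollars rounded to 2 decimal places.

Standard errors of each mean: 215.2/√77 = 24.5243 and 62.2/√216 = 4.2322.
SE(x̄₁ − x̄₂) = √(24.5243² + 4.2322²) = 24.8868 for independent samples with unequal variances.
With z* = 2.326, the margin is 2.326 × 24.8868 = 57.8867.
x̄₁ − x̄₂ = 683 − 836 = -153.0000; the interval is -153.0000 ± 57.8867 = (-210.89, -95.11).

(-210.89, -95.11)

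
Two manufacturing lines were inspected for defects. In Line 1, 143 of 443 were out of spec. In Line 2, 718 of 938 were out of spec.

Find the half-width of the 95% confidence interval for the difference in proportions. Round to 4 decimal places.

0.0513

First, p̂₁ = 143/443 = 0.3228; p̂₂ = 718/938 = 0.7655.
The two standard errors are √(0.3228×0.6772/443) = 0.02221 and √(0.7655×0.2345/938) = 0.01383.
Because the samples are independent, SE_diff = √(0.02221² + 0.01383²) = 0.02616.
Using z* = 1.960 for 95%, ME = 1.960 × 0.02616 = 0.05127.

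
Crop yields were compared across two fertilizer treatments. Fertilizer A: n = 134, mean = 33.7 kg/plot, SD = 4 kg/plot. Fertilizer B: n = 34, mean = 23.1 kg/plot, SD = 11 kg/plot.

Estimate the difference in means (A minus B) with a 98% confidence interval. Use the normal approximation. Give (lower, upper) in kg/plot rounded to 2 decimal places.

(6.14, 15.06)

SE₁ = s₁/√n₁ = 4/√134 = 0.3455; SE₂ = 11/√34 = 1.8865.
Independent samples, unequal variances: SE_diff = √(SE₁² + SE₂²) = √(0.11937025 + 3.55888225) = 1.9179.
z* = 2.326, so margin of error = 2.326 × 1.9179 = 4.4610.
Difference in means = 33.7 − 23.1 = 10.6000.
10.6000 ± 4.4610 → (6.14, 15.06).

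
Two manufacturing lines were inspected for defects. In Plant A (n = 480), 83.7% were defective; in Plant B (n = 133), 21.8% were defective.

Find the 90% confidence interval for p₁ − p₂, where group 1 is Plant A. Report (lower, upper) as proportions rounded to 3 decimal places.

(0.554, 0.684)

SE₁ = √(p̂₁(1−p̂₁)/n₁) = √(0.8370·0.1630/480) = 0.01686; SE₂ = √(0.2180·0.7820/133) = 0.03580.
Independent samples: SE of the difference = √(SE₁² + SE₂²) = √(0.0002842596 + 0.00128164) = 0.03957.
z* for 90% confidence is 1.645, so the margin of error is 1.645 × 0.03957 = 0.06509.
Point estimate p̂₁ − p̂₂ = 0.8370 − 0.2180 = 0.6190.
0.6190 ± 0.06509 → (0.554, 0.684).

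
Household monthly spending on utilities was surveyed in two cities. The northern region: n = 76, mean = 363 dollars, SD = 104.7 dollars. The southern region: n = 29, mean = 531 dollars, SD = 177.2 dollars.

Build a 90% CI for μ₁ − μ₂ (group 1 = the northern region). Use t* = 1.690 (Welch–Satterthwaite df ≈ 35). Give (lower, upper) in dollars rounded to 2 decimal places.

Standard errors of each mean: 104.7/√76 = 12.0099 and 177.2/√29 = 32.9052.
SE(x̄₁ − x̄₂) = √(12.0099² + 32.9052²) = 35.0284 for independent samples with unequal variances.
With t* = 1.690, the margin is 1.690 × 35.0284 = 59.1980.
x̄₁ − x̄₂ = 363 − 531 = -168.0000; the interval is -168.0000 ± 59.1980 = (-227.20, -108.80).

(-227.20, -108.80)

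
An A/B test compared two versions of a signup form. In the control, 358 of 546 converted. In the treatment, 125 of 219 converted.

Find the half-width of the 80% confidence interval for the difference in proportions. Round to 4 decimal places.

p̂₁ = 358/546 = 0.6557 and p̂₂ = 125/219 = 0.5708.
SE₁ = √(p̂₁(1−p̂₁)/n₁) = √(0.6557·0.3443/546) = 0.02033; SE₂ = √(0.5708·0.4292/219) = 0.03345.
Independent samples: SE of the difference = √(SE₁² + SE₂²) = √(0.0004133089 + 0.0011189025) = 0.03914.
z* for 80% confidence is 1.282, so the margin of error is 1.282 × 0.03914 = 0.05018.

0.0502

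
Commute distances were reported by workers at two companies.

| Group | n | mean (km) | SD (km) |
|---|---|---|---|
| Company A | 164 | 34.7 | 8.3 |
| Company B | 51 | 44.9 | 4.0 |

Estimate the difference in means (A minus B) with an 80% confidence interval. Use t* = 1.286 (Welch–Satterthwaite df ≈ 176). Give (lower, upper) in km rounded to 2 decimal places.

(-11.30, -9.10)

Per-group SEs: s₁/√n₁ = 8.3/√164 = 0.6481, s₂/√n₂ = 4.0/√51 = 0.5601.
Unpooled SE of the difference: √(0.42003361 + 0.31371201) = 0.8566.
Margin of error = t* · SE = 1.286 × 0.8566 = 1.1016.
x̄₁ − x̄₂ = 34.7 − 44.9 = -10.2000.
CI: -10.2000 ± 1.1016 = (-11.30, -9.10).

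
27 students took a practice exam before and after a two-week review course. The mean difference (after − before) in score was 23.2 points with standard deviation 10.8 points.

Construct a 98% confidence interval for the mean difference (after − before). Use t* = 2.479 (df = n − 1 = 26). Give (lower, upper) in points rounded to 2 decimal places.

Paired design: SE = s_d/√n = 10.8/√27 = 2.0785.
t* = 2.479; margin of error = 2.479 × 2.0785 = 5.1526.
23.2 ± 5.1526 → (18.05, 28.35).

(18.05, 28.35)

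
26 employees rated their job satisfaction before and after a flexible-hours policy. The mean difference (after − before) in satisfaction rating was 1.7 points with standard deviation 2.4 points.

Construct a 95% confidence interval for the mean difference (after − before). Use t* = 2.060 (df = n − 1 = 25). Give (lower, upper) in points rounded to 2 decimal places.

Paired design: SE = s_d/√n = 2.4/√26 = 0.4707.
t* = 2.060; margin of error = 2.060 × 0.4707 = 0.9696.
1.7 ± 0.9696 → (0.73, 2.67).

(0.73, 2.67)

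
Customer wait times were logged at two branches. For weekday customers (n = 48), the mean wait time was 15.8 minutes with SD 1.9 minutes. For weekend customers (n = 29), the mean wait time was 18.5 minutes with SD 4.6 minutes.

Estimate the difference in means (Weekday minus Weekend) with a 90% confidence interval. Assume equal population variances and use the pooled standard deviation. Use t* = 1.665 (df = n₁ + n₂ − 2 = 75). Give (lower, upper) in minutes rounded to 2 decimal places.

(-3.95, -1.45)

Pooled variance s_p² = [47·1.9² + 28·4.6²] / (48+29−2) = 10.1620, so s_p = 3.1878.
SE_diff = s_p·√(1/n₁ + 1/n₂) = 3.1878·√(1/48 + 1/29) = 0.7498.
t* = 1.665; margin = 1.665 × 0.7498 = 1.2484.
Difference = 15.8 − 18.5 = -2.7000.
-2.7000 ± 1.2484 → (-3.95, -1.45).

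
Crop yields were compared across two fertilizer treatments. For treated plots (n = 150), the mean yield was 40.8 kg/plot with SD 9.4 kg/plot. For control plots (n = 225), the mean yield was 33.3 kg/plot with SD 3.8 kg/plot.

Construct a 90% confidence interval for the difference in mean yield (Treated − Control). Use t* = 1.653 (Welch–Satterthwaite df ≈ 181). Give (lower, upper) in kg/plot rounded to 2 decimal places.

(6.16, 8.84)

Standard errors of each mean: 9.4/√150 = 0.7675 and 3.8/√225 = 0.2533.
SE(x̄₁ − x̄₂) = √(0.7675² + 0.2533²) = 0.8082 for independent samples with unequal variances.
With t* = 1.653, the margin is 1.653 × 0.8082 = 1.3360.
x̄₁ − x̄₂ = 40.8 − 33.3 = 7.5000; the interval is 7.5000 ± 1.3360 = (6.16, 8.84).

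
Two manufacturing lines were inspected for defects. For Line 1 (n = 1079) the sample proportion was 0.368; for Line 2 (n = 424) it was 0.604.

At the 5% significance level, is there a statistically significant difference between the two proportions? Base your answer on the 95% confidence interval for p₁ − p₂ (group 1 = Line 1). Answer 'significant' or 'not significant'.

significant

The two standard errors are √(0.3680×0.6320/1079) = 0.01468 and √(0.6040×0.3960/424) = 0.02375.
Because the samples are independent, SE_diff = √(0.01468² + 0.02375²) = 0.02792.
Using z* = 1.960 for 95%, ME = 1.960 × 0.02792 = 0.05472.
p̂₁ − p̂₂ = -0.2360; interval -0.2360 ± 0.05472 gives (-0.29072, -0.18128).
The interval (-0.29072, -0.18128) does not contain 0, so the difference is significant.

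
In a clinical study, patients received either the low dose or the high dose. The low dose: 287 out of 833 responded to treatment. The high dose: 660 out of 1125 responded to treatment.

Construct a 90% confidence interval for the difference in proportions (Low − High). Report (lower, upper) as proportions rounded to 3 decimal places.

(-0.278, -0.206)

Sample proportions: 287/833 = 0.3445, 660/1125 = 0.5867.
Each SE is √(p̂(1−p̂)/n): √(0.3445·0.6555/833) = 0.01646 and √(0.5867·0.4133/1125) = 0.01468.
SE(p̂₁ − p̂₂) = √(SE₁² + SE₂²) = √(0.0002709316 + 0.0002155024) = 0.02206, since the two samples are independent.
At 90% confidence z* = 1.645; margin = 1.645 × 0.02206 = 0.03629.
The difference is 0.3445 − 0.5867 = -0.2422, so the interval is -0.2422 ± 0.03629 = (-0.278, -0.206).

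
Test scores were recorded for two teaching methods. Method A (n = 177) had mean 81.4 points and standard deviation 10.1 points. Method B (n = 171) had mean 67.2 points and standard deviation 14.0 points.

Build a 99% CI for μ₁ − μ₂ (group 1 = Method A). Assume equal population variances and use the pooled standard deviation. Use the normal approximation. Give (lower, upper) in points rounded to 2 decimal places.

(10.84, 17.56)

s_p = √[((n₁−1)s₁² + (n₂−1)s₂²)/(n₁+n₂−2)] = √[(176·10.1² + 170·14.0²)/346] = 12.1733.
SE = 12.1733·√(1/177 + 1/171) = 1.3053.
With z* = 2.576, margin = 2.576 × 1.3053 = 3.3625.
x̄₁ − x̄₂ = 81.4 − 67.2 = 14.2000; interval 14.2000 ± 3.3625 = (10.84, 17.56).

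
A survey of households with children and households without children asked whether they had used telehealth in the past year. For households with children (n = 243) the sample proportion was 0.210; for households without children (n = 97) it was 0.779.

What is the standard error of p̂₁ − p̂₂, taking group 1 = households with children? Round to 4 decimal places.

The two standard errors are √(0.2100×0.7900/243) = 0.02613 and √(0.7790×0.2210/97) = 0.04213.
Because the samples are independent, SE_diff = √(0.02613² + 0.04213²) = 0.04958.

0.0496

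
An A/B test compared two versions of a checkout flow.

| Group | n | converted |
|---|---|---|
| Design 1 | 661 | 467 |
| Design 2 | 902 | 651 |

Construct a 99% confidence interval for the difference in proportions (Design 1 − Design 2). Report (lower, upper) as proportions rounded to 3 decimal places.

p̂₁ = 467/661 = 0.7065 and p̂₂ = 651/902 = 0.7217.
SE₁ = √(p̂₁(1−p̂₁)/n₁) = √(0.7065·0.2935/661) = 0.01771; SE₂ = √(0.7217·0.2783/902) = 0.01492.
Independent samples: SE of the difference = √(SE₁² + SE₂²) = √(0.0003136441 + 0.0002226064) = 0.02316.
z* for 99% confidence is 2.576, so the margin of error is 2.576 × 0.02316 = 0.05966.
Point estimate p̂₁ − p̂₂ = 0.7065 − 0.7217 = -0.0152.
-0.0152 ± 0.05966 → (-0.075, 0.044).

(-0.075, 0.044)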